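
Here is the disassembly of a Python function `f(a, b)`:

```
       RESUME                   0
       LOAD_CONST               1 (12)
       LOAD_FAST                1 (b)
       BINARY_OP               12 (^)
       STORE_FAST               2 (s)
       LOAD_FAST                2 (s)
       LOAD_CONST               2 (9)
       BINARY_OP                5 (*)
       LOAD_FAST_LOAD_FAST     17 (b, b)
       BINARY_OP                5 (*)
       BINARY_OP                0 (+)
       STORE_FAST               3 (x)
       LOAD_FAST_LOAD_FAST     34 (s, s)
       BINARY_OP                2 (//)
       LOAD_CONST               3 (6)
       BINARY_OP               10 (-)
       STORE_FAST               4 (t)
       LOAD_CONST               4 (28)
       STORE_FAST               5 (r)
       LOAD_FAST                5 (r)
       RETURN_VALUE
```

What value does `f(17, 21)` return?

28

LOAD_CONST → push 12. Stack: [12]
LOAD_FAST b → push 21. Stack: [12, 21]
BINARY_OP ^ → 12 ^ 21 = 25. Stack: [25]
STORE_FAST s → s=25. Stack: []
LOAD_FAST s → push 25. Stack: [25]
LOAD_CONST → push 9. Stack: [25, 9]
BINARY_OP * → 25 * 9 = 225. Stack: [225]
LOAD_FAST_LOAD_FAST b,b → push 21,21. Stack: [225, 21, 21]
BINARY_OP * → 21 * 21 = 441. Stack: [225, 441]
BINARY_OP + → 225 + 441 = 666. Stack: [666]
STORE_FAST x → x=666. Stack: []
LOAD_FAST_LOAD_FAST s,s → push 25,25. Stack: [25, 25]
BINARY_OP // → 25 // 25 = 1. Stack: [1]
LOAD_CONST → push 6. Stack: [1, 6]
BINARY_OP - → 1 - 6 = -5. Stack: [-5]
STORE_FAST t → t=-5. Stack: []
LOAD_CONST → push 28. Stack: [28]
STORE_FAST r → r=28. Stack: []
LOAD_FAST r → push 28. Stack: [28]
RETURN_VALUE → return 28.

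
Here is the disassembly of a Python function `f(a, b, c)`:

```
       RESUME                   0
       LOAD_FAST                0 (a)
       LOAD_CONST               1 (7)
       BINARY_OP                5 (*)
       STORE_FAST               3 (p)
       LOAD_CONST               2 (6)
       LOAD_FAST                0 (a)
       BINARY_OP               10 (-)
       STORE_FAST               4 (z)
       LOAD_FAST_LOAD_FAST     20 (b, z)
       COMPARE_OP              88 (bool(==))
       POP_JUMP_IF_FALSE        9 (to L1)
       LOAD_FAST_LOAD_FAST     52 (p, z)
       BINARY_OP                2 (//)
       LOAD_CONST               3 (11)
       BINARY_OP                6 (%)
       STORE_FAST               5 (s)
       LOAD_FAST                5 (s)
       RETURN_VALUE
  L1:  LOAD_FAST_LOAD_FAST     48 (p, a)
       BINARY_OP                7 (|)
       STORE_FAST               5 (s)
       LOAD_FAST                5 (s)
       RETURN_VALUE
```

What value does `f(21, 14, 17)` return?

LOAD_FAST a → push 21. Stack: [21]
LOAD_CONST → push 7. Stack: [21, 7]
BINARY_OP * → 21 * 7 = 147. Stack: [147]
STORE_FAST p → p=147. Stack: []
LOAD_CONST → push 6. Stack: [6]
LOAD_FAST a → push 21. Stack: [6, 21]
BINARY_OP - → 6 - 21 = -15. Stack: [-15]
STORE_FAST z → z=-15. Stack: []
LOAD_FAST_LOAD_FAST b,z → push 14,-15. Stack: [14, -15]
COMPARE_OP bool(==) → 14 vs -15 = False. Stack: [False]
POP_JUMP_IF_FALSE → pop False; jump. Stack: []
LOAD_FAST_LOAD_FAST p,a → push 147,21. Stack: [147, 21]
BINARY_OP | → 147 | 21 = 151. Stack: [151]
STORE_FAST s → s=151. Stack: []
LOAD_FAST s → push 151. Stack: [151]
RETURN_VALUE → return 151.

151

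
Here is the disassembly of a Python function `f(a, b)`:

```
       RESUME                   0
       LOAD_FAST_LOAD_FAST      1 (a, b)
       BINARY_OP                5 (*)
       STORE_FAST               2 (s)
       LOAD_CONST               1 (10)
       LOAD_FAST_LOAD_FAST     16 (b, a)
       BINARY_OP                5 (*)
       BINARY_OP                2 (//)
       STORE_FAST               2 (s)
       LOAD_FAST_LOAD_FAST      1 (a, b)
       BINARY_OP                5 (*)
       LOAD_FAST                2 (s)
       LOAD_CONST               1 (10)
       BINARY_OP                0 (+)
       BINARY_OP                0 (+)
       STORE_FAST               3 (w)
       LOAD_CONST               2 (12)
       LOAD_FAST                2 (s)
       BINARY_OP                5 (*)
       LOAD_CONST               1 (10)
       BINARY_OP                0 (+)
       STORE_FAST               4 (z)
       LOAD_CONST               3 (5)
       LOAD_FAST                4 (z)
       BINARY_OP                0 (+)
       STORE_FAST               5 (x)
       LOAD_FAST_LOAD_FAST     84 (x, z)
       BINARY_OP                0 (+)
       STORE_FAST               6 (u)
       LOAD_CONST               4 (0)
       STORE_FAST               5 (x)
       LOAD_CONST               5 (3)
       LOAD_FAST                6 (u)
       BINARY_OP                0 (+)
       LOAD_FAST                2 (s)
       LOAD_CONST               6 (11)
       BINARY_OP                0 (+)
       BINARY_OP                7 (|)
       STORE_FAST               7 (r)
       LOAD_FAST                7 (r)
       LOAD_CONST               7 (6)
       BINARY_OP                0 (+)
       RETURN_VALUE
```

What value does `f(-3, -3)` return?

66

LOAD_FAST_LOAD_FAST a,b → push -3,-3. Stack: [-3, -3]
BINARY_OP * → -3 * -3 = 9. Stack: [9]
STORE_FAST s → s=9. Stack: []
LOAD_CONST → push 10. Stack: [10]
LOAD_FAST_LOAD_FAST b,a → push -3,-3. Stack: [10, -3, -3]
BINARY_OP * → -3 * -3 = 9. Stack: [10, 9]
BINARY_OP // → 10 // 9 = 1. Stack: [1]
STORE_FAST s → s=1. Stack: []
LOAD_FAST_LOAD_FAST a,b → push -3,-3. Stack: [-3, -3]
BINARY_OP * → -3 * -3 = 9. Stack: [9]
LOAD_FAST s → push 1. Stack: [9, 1]
LOAD_CONST → push 10. Stack: [9, 1, 10]
BINARY_OP + → 1 + 10 = 11. Stack: [9, 11]
BINARY_OP + → 9 + 11 = 20. Stack: [20]
STORE_FAST w → w=20. Stack: []
LOAD_CONST → push 12. Stack: [12]
LOAD_FAST s → push 1. Stack: [12, 1]
BINARY_OP * → 12 * 1 = 12. Stack: [12]
LOAD_CONST → push 10. Stack: [12, 10]
BINARY_OP + → 12 + 10 = 22. Stack: [22]
STORE_FAST z → z=22. Stack: []
LOAD_CONST → push 5. Stack: [5]
LOAD_FAST z → push 22. Stack: [5, 22]
BINARY_OP + → 5 + 22 = 27. Stack: [27]
STORE_FAST x → x=27. Stack: []
LOAD_FAST_LOAD_FAST x,z → push 27,22. Stack: [27, 22]
BINARY_OP + → 27 + 22 = 49. Stack: [49]
STORE_FAST u → u=49. Stack: []
LOAD_CONST → push 0. Stack: [0]
STORE_FAST x → x=0. Stack: []
LOAD_CONST → push 3. Stack: [3]
LOAD_FAST u → push 49. Stack: [3, 49]
BINARY_OP + → 3 + 49 = 52. Stack: [52]
LOAD_FAST s → push 1. Stack: [52, 1]
LOAD_CONST → push 11. Stack: [52, 1, 11]
BINARY_OP + → 1 + 11 = 12. Stack: [52, 12]
BINARY_OP | → 52 | 12 = 60. Stack: [60]
STORE_FAST r → r=60. Stack: []
LOAD_FAST r → push 60. Stack: [60]
LOAD_CONST → push 6. Stack: [60, 6]
BINARY_OP + → 60 + 6 = 66. Stack: [66]
RETURN_VALUE → return 66.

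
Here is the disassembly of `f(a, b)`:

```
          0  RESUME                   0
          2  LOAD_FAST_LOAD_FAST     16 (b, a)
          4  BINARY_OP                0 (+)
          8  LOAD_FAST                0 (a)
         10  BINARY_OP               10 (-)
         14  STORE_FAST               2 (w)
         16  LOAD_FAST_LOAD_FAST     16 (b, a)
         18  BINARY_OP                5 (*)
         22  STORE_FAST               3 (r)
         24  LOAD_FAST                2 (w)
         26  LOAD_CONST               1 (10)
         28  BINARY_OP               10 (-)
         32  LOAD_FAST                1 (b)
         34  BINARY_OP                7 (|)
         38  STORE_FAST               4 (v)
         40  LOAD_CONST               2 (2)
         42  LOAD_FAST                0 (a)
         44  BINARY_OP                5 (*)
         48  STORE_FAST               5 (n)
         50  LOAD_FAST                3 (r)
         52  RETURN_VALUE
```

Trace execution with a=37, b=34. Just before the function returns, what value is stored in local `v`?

LOAD_FAST_LOAD_FAST b,a → push 34,37. Stack: [34, 37]
BINARY_OP + → 34 + 37 = 71. Stack: [71]
LOAD_FAST a → push 37. Stack: [71, 37]
BINARY_OP - → 71 - 37 = 34. Stack: [34]
STORE_FAST w → w=34. Stack: []
LOAD_FAST_LOAD_FAST b,a → push 34,37. Stack: [34, 37]
BINARY_OP * → 34 * 37 = 1258. Stack: [1258]
STORE_FAST r → r=1258. Stack: []
LOAD_FAST w → push 34. Stack: [34]
LOAD_CONST → push 10. Stack: [34, 10]
BINARY_OP - → 34 - 10 = 24. Stack: [24]
LOAD_FAST b → push 34. Stack: [24, 34]
BINARY_OP | → 24 | 34 = 58. Stack: [58]
STORE_FAST v → v=58. Stack: []
LOAD_CONST → push 2. Stack: [2]
LOAD_FAST a → push 37. Stack: [2, 37]
BINARY_OP * → 2 * 37 = 74. Stack: [74]
STORE_FAST n → n=74. Stack: []
LOAD_FAST r → push 1258. Stack: [1258]
RETURN_VALUE → return 1258.

58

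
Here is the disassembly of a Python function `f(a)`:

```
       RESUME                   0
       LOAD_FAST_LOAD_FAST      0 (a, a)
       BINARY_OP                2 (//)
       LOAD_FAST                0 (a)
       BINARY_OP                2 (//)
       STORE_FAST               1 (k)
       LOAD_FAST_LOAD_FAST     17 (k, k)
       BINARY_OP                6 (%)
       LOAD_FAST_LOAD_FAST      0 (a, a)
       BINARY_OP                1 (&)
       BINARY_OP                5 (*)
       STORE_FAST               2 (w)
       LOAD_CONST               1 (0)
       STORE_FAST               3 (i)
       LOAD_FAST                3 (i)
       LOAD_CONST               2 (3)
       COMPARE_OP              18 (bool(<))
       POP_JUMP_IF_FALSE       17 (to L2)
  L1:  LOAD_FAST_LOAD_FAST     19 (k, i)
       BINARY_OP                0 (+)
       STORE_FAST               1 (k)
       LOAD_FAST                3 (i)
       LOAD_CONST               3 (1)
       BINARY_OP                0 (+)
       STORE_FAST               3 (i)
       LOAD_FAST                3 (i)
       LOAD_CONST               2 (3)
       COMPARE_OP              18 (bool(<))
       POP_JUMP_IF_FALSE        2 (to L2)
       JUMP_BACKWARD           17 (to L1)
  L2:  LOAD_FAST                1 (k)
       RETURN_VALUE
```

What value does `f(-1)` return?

2

LOAD_FAST_LOAD_FAST a,a → push -1,-1. Stack: [-1, -1]
BINARY_OP // → -1 // -1 = 1. Stack: [1]
LOAD_FAST a → push -1. Stack: [1, -1]
BINARY_OP // → 1 // -1 = -1. Stack: [-1]
STORE_FAST k → k=-1. Stack: []
LOAD_FAST_LOAD_FAST k,k → push -1,-1. Stack: [-1, -1]
BINARY_OP % → -1 % -1 = 0. Stack: [0]
LOAD_FAST_LOAD_FAST a,a → push -1,-1. Stack: [0, -1, -1]
BINARY_OP & → -1 & -1 = -1. Stack: [0, -1]
BINARY_OP * → 0 * -1 = 0. Stack: [0]
STORE_FAST w → w=0. Stack: []
LOAD_CONST → push 0. Stack: [0]
STORE_FAST i → i=0. Stack: []
LOAD_FAST i → push 0. Stack: [0]
LOAD_CONST → push 3. Stack: [0, 3]
COMPARE_OP bool(<) → 0 vs 3 = True. Stack: [True]
POP_JUMP_IF_FALSE → pop True; no jump. Stack: []
LOAD_FAST_LOAD_FAST k,i → push -1,0. Stack: [-1, 0]
BINARY_OP + → -1 + 0 = -1. Stack: [-1]
STORE_FAST k → k=-1. Stack: []
LOAD_FAST i → push 0. Stack: [0]
LOAD_CONST → push 1. Stack: [0, 1]
BINARY_OP + → 0 + 1 = 1. Stack: [1]
STORE_FAST i → i=1. Stack: []
LOAD_FAST i → push 1. Stack: [1]
LOAD_CONST → push 3. Stack: [1, 3]
COMPARE_OP bool(<) → 1 vs 3 = True. Stack: [True]
POP_JUMP_IF_FALSE → pop True; no jump. Stack: []
LOAD_FAST_LOAD_FAST k,i → push -1,1. Stack: [-1, 1]
BINARY_OP + → -1 + 1 = 0. Stack: [0]
STORE_FAST k → k=0. Stack: []
LOAD_FAST i → push 1. Stack: [1]
LOAD_CONST → push 1. Stack: [1, 1]
BINARY_OP + → 1 + 1 = 2. Stack: [2]
STORE_FAST i → i=2. Stack: []
LOAD_FAST i → push 2. Stack: [2]
LOAD_CONST → push 3. Stack: [2, 3]
COMPARE_OP bool(<) → 2 vs 3 = True. Stack: [True]
POP_JUMP_IF_FALSE → pop True; no jump. Stack: []
LOAD_FAST_LOAD_FAST k,i → push 0,2. Stack: [0, 2]
BINARY_OP + → 0 + 2 = 2. Stack: [2]
STORE_FAST k → k=2. Stack: []
LOAD_FAST i → push 2. Stack: [2]
LOAD_CONST → push 1. Stack: [2, 1]
BINARY_OP + → 2 + 1 = 3. Stack: [3]
STORE_FAST i → i=3. Stack: []
LOAD_FAST i → push 3. Stack: [3]
LOAD_CONST → push 3. Stack: [3, 3]
COMPARE_OP bool(<) → 3 vs 3 = False. Stack: [False]
POP_JUMP_IF_FALSE → pop False; jump. Stack: []
LOAD_FAST k → push 2. Stack: [2]
RETURN_VALUE → return 2.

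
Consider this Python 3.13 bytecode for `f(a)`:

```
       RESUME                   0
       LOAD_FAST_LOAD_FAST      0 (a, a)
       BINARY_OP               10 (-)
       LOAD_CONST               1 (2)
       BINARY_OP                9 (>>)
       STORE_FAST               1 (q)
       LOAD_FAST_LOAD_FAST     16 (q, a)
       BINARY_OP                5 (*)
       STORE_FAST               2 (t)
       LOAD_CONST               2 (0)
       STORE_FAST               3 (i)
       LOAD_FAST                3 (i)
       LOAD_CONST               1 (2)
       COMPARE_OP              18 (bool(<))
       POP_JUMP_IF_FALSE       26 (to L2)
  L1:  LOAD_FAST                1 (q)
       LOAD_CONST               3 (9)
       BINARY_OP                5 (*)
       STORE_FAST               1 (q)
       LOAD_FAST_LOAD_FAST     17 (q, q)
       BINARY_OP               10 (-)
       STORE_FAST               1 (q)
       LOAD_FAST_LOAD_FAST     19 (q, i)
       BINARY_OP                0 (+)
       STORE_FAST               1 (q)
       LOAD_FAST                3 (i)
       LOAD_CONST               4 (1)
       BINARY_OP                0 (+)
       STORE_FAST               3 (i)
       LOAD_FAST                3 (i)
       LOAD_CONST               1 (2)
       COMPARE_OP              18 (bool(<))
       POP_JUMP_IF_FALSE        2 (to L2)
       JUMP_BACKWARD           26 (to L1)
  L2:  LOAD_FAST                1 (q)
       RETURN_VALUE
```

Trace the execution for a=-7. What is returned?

1

LOAD_FAST_LOAD_FAST a,a → push -7,-7. Stack: [-7, -7]
BINARY_OP - → -7 - -7 = 0. Stack: [0]
LOAD_CONST → push 2. Stack: [0, 2]
BINARY_OP >> → 0 >> 2 = 0. Stack: [0]
STORE_FAST q → q=0. Stack: []
LOAD_FAST_LOAD_FAST q,a → push 0,-7. Stack: [0, -7]
BINARY_OP * → 0 * -7 = 0. Stack: [0]
STORE_FAST t → t=0. Stack: []
LOAD_CONST → push 0. Stack: [0]
STORE_FAST i → i=0. Stack: []
LOAD_FAST i → push 0. Stack: [0]
LOAD_CONST → push 2. Stack: [0, 2]
COMPARE_OP bool(<) → 0 vs 2 = True. Stack: [True]
POP_JUMP_IF_FALSE → pop True; no jump. Stack: []
LOAD_FAST q → push 0. Stack: [0]
LOAD_CONST → push 9. Stack: [0, 9]
BINARY_OP * → 0 * 9 = 0. Stack: [0]
STORE_FAST q → q=0. Stack: []
LOAD_FAST_LOAD_FAST q,q → push 0,0. Stack: [0, 0]
BINARY_OP - → 0 - 0 = 0. Stack: [0]
STORE_FAST q → q=0. Stack: []
LOAD_FAST_LOAD_FAST q,i → push 0,0. Stack: [0, 0]
BINARY_OP + → 0 + 0 = 0. Stack: [0]
STORE_FAST q → q=0. Stack: []
LOAD_FAST i → push 0. Stack: [0]
LOAD_CONST → push 1. Stack: [0, 1]
BINARY_OP + → 0 + 1 = 1. Stack: [1]
STORE_FAST i → i=1. Stack: []
LOAD_FAST i → push 1. Stack: [1]
LOAD_CONST → push 2. Stack: [1, 2]
COMPARE_OP bool(<) → 1 vs 2 = True. Stack: [True]
POP_JUMP_IF_FALSE → pop True; no jump. Stack: []
LOAD_FAST q → push 0. Stack: [0]
LOAD_CONST → push 9. Stack: [0, 9]
BINARY_OP * → 0 * 9 = 0. Stack: [0]
STORE_FAST q → q=0. Stack: []
LOAD_FAST_LOAD_FAST q,q → push 0,0. Stack: [0, 0]
BINARY_OP - → 0 - 0 = 0. Stack: [0]
STORE_FAST q → q=0. Stack: []
LOAD_FAST_LOAD_FAST q,i → push 0,1. Stack: [0, 1]
BINARY_OP + → 0 + 1 = 1. Stack: [1]
STORE_FAST q → q=1. Stack: []
LOAD_FAST i → push 1. Stack: [1]
LOAD_CONST → push 1. Stack: [1, 1]
BINARY_OP + → 1 + 1 = 2. Stack: [2]
STORE_FAST i → i=2. Stack: []
LOAD_FAST i → push 2. Stack: [2]
LOAD_CONST → push 2. Stack: [2, 2]
COMPARE_OP bool(<) → 2 vs 2 = False. Stack: [False]
POP_JUMP_IF_FALSE → pop False; jump. Stack: []
LOAD_FAST q → push 1. Stack: [1]
RETURN_VALUE → return 1.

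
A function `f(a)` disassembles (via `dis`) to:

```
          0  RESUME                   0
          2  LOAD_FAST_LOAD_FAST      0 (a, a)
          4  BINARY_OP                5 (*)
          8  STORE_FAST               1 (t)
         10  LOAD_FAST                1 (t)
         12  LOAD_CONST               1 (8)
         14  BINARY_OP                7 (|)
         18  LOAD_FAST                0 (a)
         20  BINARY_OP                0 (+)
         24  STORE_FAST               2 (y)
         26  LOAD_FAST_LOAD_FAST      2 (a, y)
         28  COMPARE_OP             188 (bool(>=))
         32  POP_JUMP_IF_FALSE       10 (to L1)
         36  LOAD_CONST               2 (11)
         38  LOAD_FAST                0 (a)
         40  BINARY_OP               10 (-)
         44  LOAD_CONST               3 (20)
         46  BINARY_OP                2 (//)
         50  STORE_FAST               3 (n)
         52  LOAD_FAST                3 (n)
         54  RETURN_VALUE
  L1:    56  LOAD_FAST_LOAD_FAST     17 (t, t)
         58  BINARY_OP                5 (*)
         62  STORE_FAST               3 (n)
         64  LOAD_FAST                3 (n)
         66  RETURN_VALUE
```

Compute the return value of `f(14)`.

LOAD_FAST_LOAD_FAST a,a → push 14,14. Stack: [14, 14]
BINARY_OP * → 14 * 14 = 196. Stack: [196]
STORE_FAST t → t=196. Stack: []
LOAD_FAST t → push 196. Stack: [196]
LOAD_CONST → push 8. Stack: [196, 8]
BINARY_OP | → 196 | 8 = 204. Stack: [204]
LOAD_FAST a → push 14. Stack: [204, 14]
BINARY_OP + → 204 + 14 = 218. Stack: [218]
STORE_FAST y → y=218. Stack: []
LOAD_FAST_LOAD_FAST a,y → push 14,218. Stack: [14, 218]
COMPARE_OP bool(>=) → 14 vs 218 = False. Stack: [False]
POP_JUMP_IF_FALSE → pop False; jump. Stack: []
LOAD_FAST_LOAD_FAST t,t → push 196,196. Stack: [196, 196]
BINARY_OP * → 196 * 196 = 38416. Stack: [38416]
STORE_FAST n → n=38416. Stack: []
LOAD_FAST n → push 38416. Stack: [38416]
RETURN_VALUE → return 38416.

38416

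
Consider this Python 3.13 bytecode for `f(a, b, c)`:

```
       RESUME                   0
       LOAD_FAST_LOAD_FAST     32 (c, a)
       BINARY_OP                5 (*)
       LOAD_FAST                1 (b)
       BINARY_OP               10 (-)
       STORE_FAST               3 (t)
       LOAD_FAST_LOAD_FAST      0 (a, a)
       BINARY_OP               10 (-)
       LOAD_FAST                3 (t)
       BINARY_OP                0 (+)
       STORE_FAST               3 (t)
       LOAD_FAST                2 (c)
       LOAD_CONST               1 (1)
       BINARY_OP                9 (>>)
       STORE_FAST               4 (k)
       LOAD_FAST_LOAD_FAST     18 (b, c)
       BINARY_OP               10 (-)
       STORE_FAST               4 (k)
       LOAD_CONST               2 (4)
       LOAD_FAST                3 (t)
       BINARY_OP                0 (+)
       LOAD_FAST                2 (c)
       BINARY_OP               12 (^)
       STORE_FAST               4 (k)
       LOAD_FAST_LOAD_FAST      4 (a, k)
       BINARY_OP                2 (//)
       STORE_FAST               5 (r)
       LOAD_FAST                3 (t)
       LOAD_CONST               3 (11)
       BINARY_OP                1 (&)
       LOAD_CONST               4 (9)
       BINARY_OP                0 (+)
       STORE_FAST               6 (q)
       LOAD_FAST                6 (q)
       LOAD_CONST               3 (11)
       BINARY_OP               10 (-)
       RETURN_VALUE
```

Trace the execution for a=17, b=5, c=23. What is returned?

0

LOAD_FAST_LOAD_FAST c,a → push 23,17. Stack: [23, 17]
BINARY_OP * → 23 * 17 = 391. Stack: [391]
LOAD_FAST b → push 5. Stack: [391, 5]
BINARY_OP - → 391 - 5 = 386. Stack: [386]
STORE_FAST t → t=386. Stack: []
LOAD_FAST_LOAD_FAST a,a → push 17,17. Stack: [17, 17]
BINARY_OP - → 17 - 17 = 0. Stack: [0]
LOAD_FAST t → push 386. Stack: [0, 386]
BINARY_OP + → 0 + 386 = 386. Stack: [386]
STORE_FAST t → t=386. Stack: []
LOAD_FAST c → push 23. Stack: [23]
LOAD_CONST → push 1. Stack: [23, 1]
BINARY_OP >> → 23 >> 1 = 11. Stack: [11]
STORE_FAST k → k=11. Stack: []
LOAD_FAST_LOAD_FAST b,c → push 5,23. Stack: [5, 23]
BINARY_OP - → 5 - 23 = -18. Stack: [-18]
STORE_FAST k → k=-18. Stack: []
LOAD_CONST → push 4. Stack: [4]
LOAD_FAST t → push 386. Stack: [4, 386]
BINARY_OP + → 4 + 386 = 390. Stack: [390]
LOAD_FAST c → push 23. Stack: [390, 23]
BINARY_OP ^ → 390 ^ 23 = 401. Stack: [401]
STORE_FAST k → k=401. Stack: []
LOAD_FAST_LOAD_FAST a,k → push 17,401. Stack: [17, 401]
BINARY_OP // → 17 // 401 = 0. Stack: [0]
STORE_FAST r → r=0. Stack: []
LOAD_FAST t → push 386. Stack: [386]
LOAD_CONST → push 11. Stack: [386, 11]
BINARY_OP & → 386 & 11 = 2. Stack: [2]
LOAD_CONST → push 9. Stack: [2, 9]
BINARY_OP + → 2 + 9 = 11. Stack: [11]
STORE_FAST q → q=11. Stack: []
LOAD_FAST q → push 11. Stack: [11]
LOAD_CONST → push 11. Stack: [11, 11]
BINARY_OP - → 11 - 11 = 0. Stack: [0]
RETURN_VALUE → return 0.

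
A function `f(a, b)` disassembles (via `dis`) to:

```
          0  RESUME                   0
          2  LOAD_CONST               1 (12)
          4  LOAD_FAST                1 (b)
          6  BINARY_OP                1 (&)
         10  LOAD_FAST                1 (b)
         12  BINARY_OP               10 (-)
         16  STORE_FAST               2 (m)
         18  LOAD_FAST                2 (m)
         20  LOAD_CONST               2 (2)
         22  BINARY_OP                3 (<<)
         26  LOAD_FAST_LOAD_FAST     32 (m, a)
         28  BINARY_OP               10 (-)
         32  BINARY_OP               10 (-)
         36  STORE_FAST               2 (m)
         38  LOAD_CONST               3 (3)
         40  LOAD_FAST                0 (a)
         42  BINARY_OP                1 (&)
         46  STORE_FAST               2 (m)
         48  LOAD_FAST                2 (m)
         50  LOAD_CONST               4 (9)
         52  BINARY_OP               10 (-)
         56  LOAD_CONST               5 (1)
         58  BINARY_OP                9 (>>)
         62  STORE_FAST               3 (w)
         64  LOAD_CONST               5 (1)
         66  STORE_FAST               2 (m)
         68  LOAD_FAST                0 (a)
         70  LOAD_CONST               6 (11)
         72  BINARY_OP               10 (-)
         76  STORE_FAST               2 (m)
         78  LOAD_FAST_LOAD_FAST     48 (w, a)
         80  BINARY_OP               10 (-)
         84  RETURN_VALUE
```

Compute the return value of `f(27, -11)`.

-30

LOAD_CONST → push 12. Stack: [12]
LOAD_FAST b → push -11. Stack: [12, -11]
BINARY_OP & → 12 & -11 = 4. Stack: [4]
LOAD_FAST b → push -11. Stack: [4, -11]
BINARY_OP - → 4 - -11 = 15. Stack: [15]
STORE_FAST m → m=15. Stack: []
LOAD_FAST m → push 15. Stack: [15]
LOAD_CONST → push 2. Stack: [15, 2]
BINARY_OP << → 15 << 2 = 60. Stack: [60]
LOAD_FAST_LOAD_FAST m,a → push 15,27. Stack: [60, 15, 27]
BINARY_OP - → 15 - 27 = -12. Stack: [60, -12]
BINARY_OP - → 60 - -12 = 72. Stack: [72]
STORE_FAST m → m=72. Stack: []
LOAD_CONST → push 3. Stack: [3]
LOAD_FAST a → push 27. Stack: [3, 27]
BINARY_OP & → 3 & 27 = 3. Stack: [3]
STORE_FAST m → m=3. Stack: []
LOAD_FAST m → push 3. Stack: [3]
LOAD_CONST → push 9. Stack: [3, 9]
BINARY_OP - → 3 - 9 = -6. Stack: [-6]
LOAD_CONST → push 1. Stack: [-6, 1]
BINARY_OP >> → -6 >> 1 = -3. Stack: [-3]
STORE_FAST w → w=-3. Stack: []
LOAD_CONST → push 1. Stack: [1]
STORE_FAST m → m=1. Stack: []
LOAD_FAST a → push 27. Stack: [27]
LOAD_CONST → push 11. Stack: [27, 11]
BINARY_OP - → 27 - 11 = 16. Stack: [16]
STORE_FAST m → m=16. Stack: []
LOAD_FAST_LOAD_FAST w,a → push -3,27. Stack: [-3, 27]
BINARY_OP - → -3 - 27 = -30. Stack: [-30]
RETURN_VALUE → return -30.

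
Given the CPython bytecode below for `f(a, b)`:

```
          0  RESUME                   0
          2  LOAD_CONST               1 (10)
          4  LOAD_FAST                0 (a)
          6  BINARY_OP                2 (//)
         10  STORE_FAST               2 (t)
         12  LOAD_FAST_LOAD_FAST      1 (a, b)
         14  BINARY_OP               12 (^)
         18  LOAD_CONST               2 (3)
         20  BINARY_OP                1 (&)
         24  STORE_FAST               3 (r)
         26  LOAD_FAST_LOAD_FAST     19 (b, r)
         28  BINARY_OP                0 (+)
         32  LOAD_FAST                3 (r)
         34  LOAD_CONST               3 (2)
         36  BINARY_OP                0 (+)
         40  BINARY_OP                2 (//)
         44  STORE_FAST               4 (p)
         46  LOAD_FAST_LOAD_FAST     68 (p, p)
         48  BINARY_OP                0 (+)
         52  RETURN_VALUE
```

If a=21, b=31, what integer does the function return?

16

LOAD_CONST → push 10. Stack: [10]
LOAD_FAST a → push 21. Stack: [10, 21]
BINARY_OP // → 10 // 21 = 0. Stack: [0]
STORE_FAST t → t=0. Stack: []
LOAD_FAST_LOAD_FAST a,b → push 21,31. Stack: [21, 31]
BINARY_OP ^ → 21 ^ 31 = 10. Stack: [10]
LOAD_CONST → push 3. Stack: [10, 3]
BINARY_OP & → 10 & 3 = 2. Stack: [2]
STORE_FAST r → r=2. Stack: []
LOAD_FAST_LOAD_FAST b,r → push 31,2. Stack: [31, 2]
BINARY_OP + → 31 + 2 = 33. Stack: [33]
LOAD_FAST r → push 2. Stack: [33, 2]
LOAD_CONST → push 2. Stack: [33, 2, 2]
BINARY_OP + → 2 + 2 = 4. Stack: [33, 4]
BINARY_OP // → 33 // 4 = 8. Stack: [8]
STORE_FAST p → p=8. Stack: []
LOAD_FAST_LOAD_FAST p,p → push 8,8. Stack: [8, 8]
BINARY_OP + → 8 + 8 = 16. Stack: [16]
RETURN_VALUE → return 16.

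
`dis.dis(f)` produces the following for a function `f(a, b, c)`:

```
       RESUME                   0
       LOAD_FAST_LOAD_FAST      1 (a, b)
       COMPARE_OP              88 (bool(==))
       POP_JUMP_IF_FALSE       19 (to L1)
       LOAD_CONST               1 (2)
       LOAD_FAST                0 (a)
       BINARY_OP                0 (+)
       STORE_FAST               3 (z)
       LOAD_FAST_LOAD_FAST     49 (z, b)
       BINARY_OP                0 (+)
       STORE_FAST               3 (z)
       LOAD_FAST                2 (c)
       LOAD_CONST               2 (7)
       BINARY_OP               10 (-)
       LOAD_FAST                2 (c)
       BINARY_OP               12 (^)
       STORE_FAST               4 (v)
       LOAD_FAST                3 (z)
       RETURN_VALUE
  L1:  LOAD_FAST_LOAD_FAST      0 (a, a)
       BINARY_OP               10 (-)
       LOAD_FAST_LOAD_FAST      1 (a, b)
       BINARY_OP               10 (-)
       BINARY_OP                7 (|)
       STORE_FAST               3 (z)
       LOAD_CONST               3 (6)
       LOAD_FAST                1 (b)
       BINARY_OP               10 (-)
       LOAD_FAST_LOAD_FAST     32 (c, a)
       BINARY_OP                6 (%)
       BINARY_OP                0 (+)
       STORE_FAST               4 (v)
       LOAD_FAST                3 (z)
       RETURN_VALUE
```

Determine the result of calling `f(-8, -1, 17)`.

LOAD_FAST_LOAD_FAST a,b → push -8,-1. Stack: [-8, -1]
COMPARE_OP bool(==) → -8 vs -1 = False. Stack: [False]
POP_JUMP_IF_FALSE → pop False; jump. Stack: []
LOAD_FAST_LOAD_FAST a,a → push -8,-8. Stack: [-8, -8]
BINARY_OP - → -8 - -8 = 0. Stack: [0]
LOAD_FAST_LOAD_FAST a,b → push -8,-1. Stack: [0, -8, -1]
BINARY_OP - → -8 - -1 = -7. Stack: [0, -7]
BINARY_OP | → 0 | -7 = -7. Stack: [-7]
STORE_FAST z → z=-7. Stack: []
LOAD_CONST → push 6. Stack: [6]
LOAD_FAST b → push -1. Stack: [6, -1]
BINARY_OP - → 6 - -1 = 7. Stack: [7]
LOAD_FAST_LOAD_FAST c,a → push 17,-8. Stack: [7, 17, -8]
BINARY_OP % → 17 % -8 = -7. Stack: [7, -7]
BINARY_OP + → 7 + -7 = 0. Stack: [0]
STORE_FAST v → v=0. Stack: []
LOAD_FAST z → push -7. Stack: [-7]
RETURN_VALUE → return -7.

-7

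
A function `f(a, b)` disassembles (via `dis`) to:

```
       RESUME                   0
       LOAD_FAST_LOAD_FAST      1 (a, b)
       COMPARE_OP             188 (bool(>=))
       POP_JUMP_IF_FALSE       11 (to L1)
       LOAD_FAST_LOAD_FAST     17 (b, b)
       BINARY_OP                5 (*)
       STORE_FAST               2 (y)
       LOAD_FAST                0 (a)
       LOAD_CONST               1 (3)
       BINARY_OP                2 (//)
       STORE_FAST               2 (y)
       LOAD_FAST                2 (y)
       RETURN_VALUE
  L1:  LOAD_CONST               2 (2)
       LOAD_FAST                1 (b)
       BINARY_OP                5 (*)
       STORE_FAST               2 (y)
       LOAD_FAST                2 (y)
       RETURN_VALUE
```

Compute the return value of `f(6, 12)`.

LOAD_FAST_LOAD_FAST a,b → push 6,12. Stack: [6, 12]
COMPARE_OP bool(>=) → 6 vs 12 = False. Stack: [False]
POP_JUMP_IF_FALSE → pop False; jump. Stack: []
LOAD_CONST → push 2. Stack: [2]
LOAD_FAST b → push 12. Stack: [2, 12]
BINARY_OP * → 2 * 12 = 24. Stack: [24]
STORE_FAST y → y=24. Stack: []
LOAD_FAST y → push 24. Stack: [24]
RETURN_VALUE → return 24.

24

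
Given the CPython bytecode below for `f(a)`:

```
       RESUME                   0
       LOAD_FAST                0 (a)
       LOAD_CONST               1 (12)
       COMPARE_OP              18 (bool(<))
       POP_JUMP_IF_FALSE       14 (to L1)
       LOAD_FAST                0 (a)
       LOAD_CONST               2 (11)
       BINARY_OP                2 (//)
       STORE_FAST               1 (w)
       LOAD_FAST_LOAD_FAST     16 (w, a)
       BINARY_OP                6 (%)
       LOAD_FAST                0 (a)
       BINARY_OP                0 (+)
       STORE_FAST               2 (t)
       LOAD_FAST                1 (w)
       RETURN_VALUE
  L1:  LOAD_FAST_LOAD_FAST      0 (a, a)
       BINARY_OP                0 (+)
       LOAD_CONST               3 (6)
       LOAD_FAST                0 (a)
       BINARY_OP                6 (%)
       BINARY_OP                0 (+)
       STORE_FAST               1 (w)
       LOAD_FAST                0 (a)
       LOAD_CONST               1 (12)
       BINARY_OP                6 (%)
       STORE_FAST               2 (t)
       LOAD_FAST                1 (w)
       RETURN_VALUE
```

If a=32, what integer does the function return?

70

LOAD_FAST a → push 32. Stack: [32]
LOAD_CONST → push 12. Stack: [32, 12]
COMPARE_OP bool(<) → 32 vs 12 = False. Stack: [False]
POP_JUMP_IF_FALSE → pop False; jump. Stack: []
LOAD_FAST_LOAD_FAST a,a → push 32,32. Stack: [32, 32]
BINARY_OP + → 32 + 32 = 64. Stack: [64]
LOAD_CONST → push 6. Stack: [64, 6]
LOAD_FAST a → push 32. Stack: [64, 6, 32]
BINARY_OP % → 6 % 32 = 6. Stack: [64, 6]
BINARY_OP + → 64 + 6 = 70. Stack: [70]
STORE_FAST w → w=70. Stack: []
LOAD_FAST a → push 32. Stack: [32]
LOAD_CONST → push 12. Stack: [32, 12]
BINARY_OP % → 32 % 12 = 8. Stack: [8]
STORE_FAST t → t=8. Stack: []
LOAD_FAST w → push 70. Stack: [70]
RETURN_VALUE → return 70.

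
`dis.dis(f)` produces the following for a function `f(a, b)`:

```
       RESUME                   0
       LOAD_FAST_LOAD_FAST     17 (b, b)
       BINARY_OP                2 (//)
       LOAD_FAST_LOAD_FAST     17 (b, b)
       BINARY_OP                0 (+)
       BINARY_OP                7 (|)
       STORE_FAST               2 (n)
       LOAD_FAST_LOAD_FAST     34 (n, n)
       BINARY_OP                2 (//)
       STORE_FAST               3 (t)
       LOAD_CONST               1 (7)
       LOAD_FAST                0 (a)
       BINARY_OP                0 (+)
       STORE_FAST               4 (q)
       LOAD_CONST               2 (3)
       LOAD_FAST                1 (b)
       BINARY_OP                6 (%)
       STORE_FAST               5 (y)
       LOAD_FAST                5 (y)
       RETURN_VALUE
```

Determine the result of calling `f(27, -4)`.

-1

LOAD_FAST_LOAD_FAST b,b → push -4,-4. Stack: [-4, -4]
BINARY_OP // → -4 // -4 = 1. Stack: [1]
LOAD_FAST_LOAD_FAST b,b → push -4,-4. Stack: [1, -4, -4]
BINARY_OP + → -4 + -4 = -8. Stack: [1, -8]
BINARY_OP | → 1 | -8 = -7. Stack: [-7]
STORE_FAST n → n=-7. Stack: []
LOAD_FAST_LOAD_FAST n,n → push -7,-7. Stack: [-7, -7]
BINARY_OP // → -7 // -7 = 1. Stack: [1]
STORE_FAST t → t=1. Stack: []
LOAD_CONST → push 7. Stack: [7]
LOAD_FAST a → push 27. Stack: [7, 27]
BINARY_OP + → 7 + 27 = 34. Stack: [34]
STORE_FAST q → q=34. Stack: []
LOAD_CONST → push 3. Stack: [3]
LOAD_FAST b → push -4. Stack: [3, -4]
BINARY_OP % → 3 % -4 = -1. Stack: [-1]
STORE_FAST y → y=-1. Stack: []
LOAD_FAST y → push -1. Stack: [-1]
RETURN_VALUE → return -1.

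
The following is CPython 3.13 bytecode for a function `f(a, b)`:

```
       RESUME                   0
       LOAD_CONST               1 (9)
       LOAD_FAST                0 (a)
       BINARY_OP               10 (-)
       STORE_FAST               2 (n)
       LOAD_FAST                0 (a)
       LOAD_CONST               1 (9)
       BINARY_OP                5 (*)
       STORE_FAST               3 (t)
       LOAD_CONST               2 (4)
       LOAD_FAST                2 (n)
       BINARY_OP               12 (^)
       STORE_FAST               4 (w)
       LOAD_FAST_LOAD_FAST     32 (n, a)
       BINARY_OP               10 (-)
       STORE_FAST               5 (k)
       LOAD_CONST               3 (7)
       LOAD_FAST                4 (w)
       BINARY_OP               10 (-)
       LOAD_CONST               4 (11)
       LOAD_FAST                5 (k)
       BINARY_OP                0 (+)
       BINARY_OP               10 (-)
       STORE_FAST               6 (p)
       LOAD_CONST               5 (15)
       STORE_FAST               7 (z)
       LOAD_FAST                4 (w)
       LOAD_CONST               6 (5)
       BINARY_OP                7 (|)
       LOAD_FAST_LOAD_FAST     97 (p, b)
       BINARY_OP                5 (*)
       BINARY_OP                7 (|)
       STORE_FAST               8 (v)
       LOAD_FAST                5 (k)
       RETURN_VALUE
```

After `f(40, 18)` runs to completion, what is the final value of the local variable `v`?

LOAD_CONST → push 9. Stack: [9]
LOAD_FAST a → push 40. Stack: [9, 40]
BINARY_OP - → 9 - 40 = -31. Stack: [-31]
STORE_FAST n → n=-31. Stack: []
LOAD_FAST a → push 40. Stack: [40]
LOAD_CONST → push 9. Stack: [40, 9]
BINARY_OP * → 40 * 9 = 360. Stack: [360]
STORE_FAST t → t=360. Stack: []
LOAD_CONST → push 4. Stack: [4]
LOAD_FAST n → push -31. Stack: [4, -31]
BINARY_OP ^ → 4 ^ -31 = -27. Stack: [-27]
STORE_FAST w → w=-27. Stack: []
LOAD_FAST_LOAD_FAST n,a → push -31,40. Stack: [-31, 40]
BINARY_OP - → -31 - 40 = -71. Stack: [-71]
STORE_FAST k → k=-71. Stack: []
LOAD_CONST → push 7. Stack: [7]
LOAD_FAST w → push -27. Stack: [7, -27]
BINARY_OP - → 7 - -27 = 34. Stack: [34]
LOAD_CONST → push 11. Stack: [34, 11]
LOAD_FAST k → push -71. Stack: [34, 11, -71]
BINARY_OP + → 11 + -71 = -60. Stack: [34, -60]
BINARY_OP - → 34 - -60 = 94. Stack: [94]
STORE_FAST p → p=94. Stack: []
LOAD_CONST → push 15. Stack: [15]
STORE_FAST z → z=15. Stack: []
LOAD_FAST w → push -27. Stack: [-27]
LOAD_CONST → push 5. Stack: [-27, 5]
BINARY_OP | → -27 | 5 = -27. Stack: [-27]
LOAD_FAST_LOAD_FAST p,b → push 94,18. Stack: [-27, 94, 18]
BINARY_OP * → 94 * 18 = 1692. Stack: [-27, 1692]
BINARY_OP | → -27 | 1692 = -3. Stack: [-3]
STORE_FAST v → v=-3. Stack: []
LOAD_FAST k → push -71. Stack: [-71]
RETURN_VALUE → return -71.

-3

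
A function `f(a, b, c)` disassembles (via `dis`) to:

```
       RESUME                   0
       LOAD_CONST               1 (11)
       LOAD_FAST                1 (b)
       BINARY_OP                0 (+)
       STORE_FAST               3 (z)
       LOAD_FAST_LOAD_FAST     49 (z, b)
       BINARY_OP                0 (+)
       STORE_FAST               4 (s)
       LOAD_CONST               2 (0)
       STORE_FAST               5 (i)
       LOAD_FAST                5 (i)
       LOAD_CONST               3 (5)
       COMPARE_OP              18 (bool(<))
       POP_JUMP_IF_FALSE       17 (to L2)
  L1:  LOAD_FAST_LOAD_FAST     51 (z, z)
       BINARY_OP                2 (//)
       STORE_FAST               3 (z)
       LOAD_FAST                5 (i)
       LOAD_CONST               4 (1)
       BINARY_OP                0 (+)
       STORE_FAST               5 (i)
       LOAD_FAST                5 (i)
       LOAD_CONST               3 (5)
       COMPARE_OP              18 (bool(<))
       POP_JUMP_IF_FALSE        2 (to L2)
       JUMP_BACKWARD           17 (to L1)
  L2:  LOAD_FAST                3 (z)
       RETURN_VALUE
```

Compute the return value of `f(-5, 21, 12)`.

1

LOAD_CONST → push 11
LOAD_FAST b → push 21
BINARY_OP + → 11 + 21 = 32
STORE_FAST z → z=32
LOAD_FAST_LOAD_FAST z,b → push 32,21
BINARY_OP + → 32 + 21 = 53
STORE_FAST s → s=53
LOAD_CONST → push 0
STORE_FAST i → i=0
LOAD_FAST i → push 0
LOAD_CONST → push 5
COMPARE_OP bool(<) → 0 vs 5 = True
POP_JUMP_IF_FALSE → pop True; no jump
LOAD_FAST_LOAD_FAST z,z → push 32,32
BINARY_OP // → 32 // 32 = 1
STORE_FAST z → z=1
LOAD_FAST i → push 0
LOAD_CONST → push 1
BINARY_OP + → 0 + 1 = 1
STORE_FAST i → i=1
LOAD_FAST i → push 1
LOAD_CONST → push 5
COMPARE_OP bool(<) → 1 vs 5 = True
POP_JUMP_IF_FALSE → pop True; no jump
LOAD_FAST_LOAD_FAST z,z → push 1,1
BINARY_OP // → 1 // 1 = 1
STORE_FAST z → z=1
LOAD_FAST i → push 1
LOAD_CONST → push 1
BINARY_OP + → 1 + 1 = 2
STORE_FAST i → i=2
LOAD_FAST i → push 2
LOAD_CONST → push 5
COMPARE_OP bool(<) → 2 vs 5 = True
POP_JUMP_IF_FALSE → pop True; no jump
LOAD_FAST_LOAD_FAST z,z → push 1,1
BINARY_OP // → 1 // 1 = 1
STORE_FAST z → z=1
LOAD_FAST i → push 2
LOAD_CONST → push 1
BINARY_OP + → 2 + 1 = 3
STORE_FAST i → i=3
LOAD_FAST i → push 3
LOAD_CONST → push 5
COMPARE_OP bool(<) → 3 vs 5 = True
POP_JUMP_IF_FALSE → pop True; no jump
LOAD_FAST_LOAD_FAST z,z → push 1,1
BINARY_OP // → 1 // 1 = 1
STORE_FAST z → z=1
LOAD_FAST i → push 3
LOAD_CONST → push 1
BINARY_OP + → 3 + 1 = 4
STORE_FAST i → i=4
LOAD_FAST i → push 4
LOAD_CONST → push 5
COMPARE_OP bool(<) → 4 vs 5 = True
POP_JUMP_IF_FALSE → pop True; no jump
LOAD_FAST_LOAD_FAST z,z → push 1,1
BINARY_OP // → 1 // 1 = 1
STORE_FAST z → z=1
LOAD_FAST i → push 4
LOAD_CONST → push 1
BINARY_OP + → 4 + 1 = 5
STORE_FAST i → i=5
LOAD_FAST i → push 5
LOAD_CONST → push 5
COMPARE_OP bool(<) → 5 vs 5 = False
POP_JUMP_IF_FALSE → pop False; jump
LOAD_FAST z → push 1
RETURN_VALUE → return 1.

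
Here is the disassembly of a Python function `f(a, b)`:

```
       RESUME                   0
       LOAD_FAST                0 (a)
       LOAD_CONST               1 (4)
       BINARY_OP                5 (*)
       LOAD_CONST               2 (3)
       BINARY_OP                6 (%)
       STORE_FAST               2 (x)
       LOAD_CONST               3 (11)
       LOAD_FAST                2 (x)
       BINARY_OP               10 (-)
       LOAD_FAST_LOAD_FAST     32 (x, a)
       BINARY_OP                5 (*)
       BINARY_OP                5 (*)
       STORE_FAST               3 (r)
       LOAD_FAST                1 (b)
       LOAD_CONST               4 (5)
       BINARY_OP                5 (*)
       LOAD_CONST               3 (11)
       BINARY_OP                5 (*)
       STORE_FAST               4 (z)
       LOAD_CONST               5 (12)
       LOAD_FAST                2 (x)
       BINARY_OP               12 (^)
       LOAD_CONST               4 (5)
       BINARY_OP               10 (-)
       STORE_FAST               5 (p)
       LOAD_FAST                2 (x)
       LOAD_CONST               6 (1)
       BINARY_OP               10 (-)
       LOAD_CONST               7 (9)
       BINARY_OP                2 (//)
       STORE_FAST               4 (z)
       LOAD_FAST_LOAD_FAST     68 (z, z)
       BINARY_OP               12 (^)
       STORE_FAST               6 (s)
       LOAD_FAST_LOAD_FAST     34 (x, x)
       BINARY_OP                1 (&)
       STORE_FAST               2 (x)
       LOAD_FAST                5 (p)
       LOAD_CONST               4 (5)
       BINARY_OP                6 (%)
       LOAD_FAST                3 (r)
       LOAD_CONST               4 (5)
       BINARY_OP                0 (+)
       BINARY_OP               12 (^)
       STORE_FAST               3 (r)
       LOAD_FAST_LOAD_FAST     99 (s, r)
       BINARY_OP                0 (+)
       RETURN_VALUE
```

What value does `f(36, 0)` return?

7

LOAD_FAST a → push 36. Stack: [36]
LOAD_CONST → push 4. Stack: [36, 4]
BINARY_OP * → 36 * 4 = 144. Stack: [144]
LOAD_CONST → push 3. Stack: [144, 3]
BINARY_OP % → 144 % 3 = 0. Stack: [0]
STORE_FAST x → x=0. Stack: []
LOAD_CONST → push 11. Stack: [11]
LOAD_FAST x → push 0. Stack: [11, 0]
BINARY_OP - → 11 - 0 = 11. Stack: [11]
LOAD_FAST_LOAD_FAST x,a → push 0,36. Stack: [11, 0, 36]
BINARY_OP * → 0 * 36 = 0. Stack: [11, 0]
BINARY_OP * → 11 * 0 = 0. Stack: [0]
STORE_FAST r → r=0. Stack: []
LOAD_FAST b → push 0. Stack: [0]
LOAD_CONST → push 5. Stack: [0, 5]
BINARY_OP * → 0 * 5 = 0. Stack: [0]
LOAD_CONST → push 11. Stack: [0, 11]
BINARY_OP * → 0 * 11 = 0. Stack: [0]
STORE_FAST z → z=0. Stack: []
LOAD_CONST → push 12. Stack: [12]
LOAD_FAST x → push 0. Stack: [12, 0]
BINARY_OP ^ → 12 ^ 0 = 12. Stack: [12]
LOAD_CONST → push 5. Stack: [12, 5]
BINARY_OP - → 12 - 5 = 7. Stack: [7]
STORE_FAST p → p=7. Stack: []
LOAD_FAST x → push 0. Stack: [0]
LOAD_CONST → push 1. Stack: [0, 1]
BINARY_OP - → 0 - 1 = -1. Stack: [-1]
LOAD_CONST → push 9. Stack: [-1, 9]
BINARY_OP // → -1 // 9 = -1. Stack: [-1]
STORE_FAST z → z=-1. Stack: []
LOAD_FAST_LOAD_FAST z,z → push -1,-1. Stack: [-1, -1]
BINARY_OP ^ → -1 ^ -1 = 0. Stack: [0]
STORE_FAST s → s=0. Stack: []
LOAD_FAST_LOAD_FAST x,x → push 0,0. Stack: [0, 0]
BINARY_OP & → 0 & 0 = 0. Stack: [0]
STORE_FAST x → x=0. Stack: []
LOAD_FAST p → push 7. Stack: [7]
LOAD_CONST → push 5. Stack: [7, 5]
BINARY_OP % → 7 % 5 = 2. Stack: [2]
LOAD_FAST r → push 0. Stack: [2, 0]
LOAD_CONST → push 5. Stack: [2, 0, 5]
BINARY_OP + → 0 + 5 = 5. Stack: [2, 5]
BINARY_OP ^ → 2 ^ 5 = 7. Stack: [7]
STORE_FAST r → r=7. Stack: []
LOAD_FAST_LOAD_FAST s,r → push 0,7. Stack: [0, 7]
BINARY_OP + → 0 + 7 = 7. Stack: [7]
RETURN_VALUE → return 7.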